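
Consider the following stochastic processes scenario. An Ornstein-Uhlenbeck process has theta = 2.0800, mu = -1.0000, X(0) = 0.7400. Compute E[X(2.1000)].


E[X(t)] = mu + (X(0) - mu)*exp(-theta*t)
= -1.0000 + (0.7400 - -1.0000)*exp(-2.0800*2.1000)
= -1.0000 + 1.7400 * 0.0127
= -0.9779

-0.9779


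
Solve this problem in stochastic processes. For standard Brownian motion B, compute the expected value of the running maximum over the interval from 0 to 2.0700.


E(max B(s)) = sqrt(2t/pi)
= sqrt(2*2.0700/pi)
= sqrt(1.3178)
= 1.1480

1.1480


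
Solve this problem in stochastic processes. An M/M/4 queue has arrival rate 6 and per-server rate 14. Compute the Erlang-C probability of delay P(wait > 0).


a = lambda/mu = 0.4286
rho = a/c = 0.1071
Erlang-C formula applied:
C(c,a) = 0.0010

0.0010


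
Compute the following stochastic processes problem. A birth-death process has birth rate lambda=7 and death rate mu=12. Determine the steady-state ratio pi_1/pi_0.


For birth-death process, pi_n/pi_0 = (lambda/mu)^n
= (7/12)^1
= 0.5833

0.5833


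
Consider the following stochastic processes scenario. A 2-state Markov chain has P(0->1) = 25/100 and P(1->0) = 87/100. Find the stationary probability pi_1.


Stationary distribution: pi_0 = p10/(p01+p10), pi_1 = p01/(p01+p10)
p01 = 0.2500, p10 = 0.8700
pi_1 = 0.2232

0.2232


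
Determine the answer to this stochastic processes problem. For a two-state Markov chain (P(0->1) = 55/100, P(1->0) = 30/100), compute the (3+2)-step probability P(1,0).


P^5 = P^3 * P^2
Computing via matrix multiplication of the transition matrix.
Entry (1,0) of P^5 = 0.3529

0.3529


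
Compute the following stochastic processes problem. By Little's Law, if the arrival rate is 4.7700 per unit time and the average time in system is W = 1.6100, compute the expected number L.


Little's Law: L = lambda * W
= 4.7700 * 1.6100
= 7.6797

7.6797


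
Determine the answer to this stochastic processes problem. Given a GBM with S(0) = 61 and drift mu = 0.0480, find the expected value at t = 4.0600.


E[S(t)] = S(0) * exp(mu * t)
= 61 * exp(0.0480 * 4.0600)
= 61 * 1.2152
= 74.1251

74.1251


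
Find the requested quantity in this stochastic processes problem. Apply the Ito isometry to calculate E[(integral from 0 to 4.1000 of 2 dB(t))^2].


By Ito isometry: E[(int f dB)^2] = int f^2 dt
= 2^2 * 4.1000
= 4 * 4.1000 = 16.4000

16.4000


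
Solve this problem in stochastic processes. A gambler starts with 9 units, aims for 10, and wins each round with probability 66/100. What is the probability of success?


Gambler's ruin formula:
r = q/p = 0.3400/0.6600 = 0.5152
P(win) = (1 - r^i)/(1 - r^N)
= (1 - 0.5152^9)/(1 - 0.5152^10)
= 0.9988

0.9988


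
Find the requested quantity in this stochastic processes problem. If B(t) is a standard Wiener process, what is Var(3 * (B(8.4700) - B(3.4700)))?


Var(alpha*(B(t)-B(s))) = alpha^2 * (t-s)
= 3^2 * (8.4700 - 3.4700)
= 9 * 5.0000
= 45.0000

45.0000


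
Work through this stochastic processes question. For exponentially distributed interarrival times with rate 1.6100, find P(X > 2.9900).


P(X > t) = exp(-lambda * t)
= exp(-1.6100 * 2.9900)
= exp(-4.8139) = 0.0081

0.0081


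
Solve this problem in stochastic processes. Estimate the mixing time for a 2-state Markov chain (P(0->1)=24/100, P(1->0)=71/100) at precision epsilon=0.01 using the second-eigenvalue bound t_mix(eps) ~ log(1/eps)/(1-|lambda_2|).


lambda_2 = |1 - p01 - p10| = |1 - 0.2400 - 0.7100| = 0.0500
t_mix ~ log(1/eps)/(1 - |lambda_2|)
= log(100)/(1 - 0.0500) = 4.6052/0.9500
= 4.8475

4.8475


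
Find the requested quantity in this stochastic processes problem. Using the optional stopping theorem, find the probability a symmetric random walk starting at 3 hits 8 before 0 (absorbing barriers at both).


By optional stopping theorem: E(M at tau) = M(0) = 3
P(hit 8)*8 + P(hit 0)*0 = 3
P(hit 8) = (3 - 0)/(8 - 0) = 3/8 = 0.3750

0.3750


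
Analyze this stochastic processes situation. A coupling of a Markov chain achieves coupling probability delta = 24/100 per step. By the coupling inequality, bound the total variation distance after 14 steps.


TV distance bound <= (1-delta)^n
= (1 - 0.2400)^14
= 0.7600^14
= 0.0214

0.0214


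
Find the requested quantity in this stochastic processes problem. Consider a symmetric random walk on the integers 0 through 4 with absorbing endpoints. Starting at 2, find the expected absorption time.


For symmetric RW on 0,...,N with absorbing barriers, E(i) = i*(N-i)
E(2) = 2 * 2 = 4

4


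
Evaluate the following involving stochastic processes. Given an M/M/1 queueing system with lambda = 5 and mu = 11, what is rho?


rho = lambda/mu
= 5/11
= 0.4545

0.4545


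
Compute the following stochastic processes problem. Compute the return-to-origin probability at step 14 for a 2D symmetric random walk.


P = C(14,7)^2 / 4^14
= 3432^2 / 268435456
= 11778624 / 268435456
= 0.0439

0.0439


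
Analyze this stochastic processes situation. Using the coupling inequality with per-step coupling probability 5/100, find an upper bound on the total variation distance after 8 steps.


TV distance bound <= (1-delta)^n
= (1 - 0.0500)^8
= 0.9500^8
= 0.6634

0.6634


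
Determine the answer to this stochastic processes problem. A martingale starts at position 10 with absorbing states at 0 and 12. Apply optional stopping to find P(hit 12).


By optional stopping theorem: E(M at tau) = M(0) = 10
P(hit 12)*12 + P(hit 0)*0 = 10
P(hit 12) = (10 - 0)/(12 - 0) = 5/6 = 0.8333

0.8333


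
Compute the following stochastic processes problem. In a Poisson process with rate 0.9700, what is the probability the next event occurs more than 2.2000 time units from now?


P(X > t) = exp(-lambda * t)
= exp(-0.9700 * 2.2000)
= exp(-2.1340) = 0.1184

0.1184


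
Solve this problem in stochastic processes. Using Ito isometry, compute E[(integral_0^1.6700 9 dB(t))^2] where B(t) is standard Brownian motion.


By Ito isometry: E[(int f dB)^2] = int f^2 dt
= 9^2 * 1.6700
= 81 * 1.6700 = 135.2700

135.2700


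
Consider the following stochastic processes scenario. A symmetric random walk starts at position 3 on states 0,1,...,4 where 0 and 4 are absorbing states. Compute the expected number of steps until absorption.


For symmetric RW on 0,...,N with absorbing barriers, E(i) = i*(N-i)
E(3) = 3 * 1 = 3

3


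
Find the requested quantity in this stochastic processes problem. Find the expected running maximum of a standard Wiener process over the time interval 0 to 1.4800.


E(max B(s)) = sqrt(2t/pi)
= sqrt(2*1.4800/pi)
= sqrt(0.9422)
= 0.9707

0.9707


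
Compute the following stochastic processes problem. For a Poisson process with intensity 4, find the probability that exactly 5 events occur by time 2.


P(N(t)=k) = (lambda*t)^k * exp(-lambda*t) / k!
lambda*t = 8
= 8^5 * exp(-8) / 5!
= 32768 * 3.3546e-04 / 120
= 0.0916

0.0916


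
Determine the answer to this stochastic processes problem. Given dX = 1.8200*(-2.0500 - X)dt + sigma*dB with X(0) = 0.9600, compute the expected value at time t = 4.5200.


E[X(t)] = mu + (X(0) - mu)*exp(-theta*t)
= -2.0500 + (0.9600 - -2.0500)*exp(-1.8200*4.5200)
= -2.0500 + 3.0100 * 2.6750e-04
= -2.0492

-2.0492


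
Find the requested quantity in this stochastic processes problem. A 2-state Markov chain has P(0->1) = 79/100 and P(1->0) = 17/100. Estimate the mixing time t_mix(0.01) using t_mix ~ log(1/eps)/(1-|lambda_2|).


lambda_2 = |1 - p01 - p10| = |1 - 0.7900 - 0.1700| = 0.0400
t_mix ~ log(1/eps)/(1 - |lambda_2|)
= log(100)/(1 - 0.0400) = 4.6052/0.9600
= 4.7971

4.7971


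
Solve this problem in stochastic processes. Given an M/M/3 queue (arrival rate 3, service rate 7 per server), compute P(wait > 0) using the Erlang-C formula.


a = lambda/mu = 0.4286
rho = a/c = 0.1429
Erlang-C formula applied:
C(c,a) = 0.0100

0.0100


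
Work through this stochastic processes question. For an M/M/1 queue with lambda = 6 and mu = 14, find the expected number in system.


rho = 6/14 = 0.4286
L = rho/(1-rho)
= 0.4286/0.5714
= 0.7500

0.7500


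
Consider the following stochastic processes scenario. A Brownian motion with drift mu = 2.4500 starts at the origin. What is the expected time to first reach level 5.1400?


Expected first passage time = a/mu
= 5.1400/2.4500
= 2.0980

2.0980


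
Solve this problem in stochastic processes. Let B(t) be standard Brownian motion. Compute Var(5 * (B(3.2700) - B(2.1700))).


Var(alpha*(B(t)-B(s))) = alpha^2 * (t-s)
= 5^2 * (3.2700 - 2.1700)
= 25 * 1.1000
= 27.5000

27.5000


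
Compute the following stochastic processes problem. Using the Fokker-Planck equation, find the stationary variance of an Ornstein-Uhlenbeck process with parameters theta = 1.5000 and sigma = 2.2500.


Stationary variance = sigma^2 / (2*theta)
= 2.2500^2 / (2*1.5000)
= 5.0625 / 3.0000
= 1.6875

1.6875


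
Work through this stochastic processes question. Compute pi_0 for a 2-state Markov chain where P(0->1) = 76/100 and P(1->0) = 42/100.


Stationary distribution: pi_0 = p10/(p01+p10), pi_1 = p01/(p01+p10)
p01 = 0.7600, p10 = 0.4200
pi_0 = 0.3559

0.3559


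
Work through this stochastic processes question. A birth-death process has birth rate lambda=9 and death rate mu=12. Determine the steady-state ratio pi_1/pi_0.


For birth-death process, pi_n/pi_0 = (lambda/mu)^n
= (9/12)^1
= 0.7500

0.7500


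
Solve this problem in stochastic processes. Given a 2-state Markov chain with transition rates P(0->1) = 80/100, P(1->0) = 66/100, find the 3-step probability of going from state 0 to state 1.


Computing P^3 by matrix multiplication.
P = [[0.2000, 0.8000], [0.6600, 0.3400]]
After raising P to the power 3:
P^3(0,1) = 0.6013

0.6013


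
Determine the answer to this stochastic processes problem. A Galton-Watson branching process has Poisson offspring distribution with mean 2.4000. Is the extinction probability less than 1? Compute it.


Since mu = 2.4000 > 1, extinction prob q < 1.
Solve s = exp(mu*(s-1)) iteratively.
q = 0.1214

0.1214


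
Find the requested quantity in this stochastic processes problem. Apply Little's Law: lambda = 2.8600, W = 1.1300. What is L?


Little's Law: L = lambda * W
= 2.8600 * 1.1300
= 3.2318

3.2318


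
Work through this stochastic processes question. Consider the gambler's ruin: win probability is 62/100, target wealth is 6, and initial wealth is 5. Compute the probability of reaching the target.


Gambler's ruin formula:
r = q/p = 0.3800/0.6200 = 0.6129
P(win) = (1 - r^i)/(1 - r^N)
= (1 - 0.6129^5)/(1 - 0.6129^6)
= 0.9646

0.9646


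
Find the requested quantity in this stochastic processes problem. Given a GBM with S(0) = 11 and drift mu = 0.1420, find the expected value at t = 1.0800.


E[S(t)] = S(0) * exp(mu * t)
= 11 * exp(0.1420 * 1.0800)
= 11 * 1.1657
= 12.8232

12.8232


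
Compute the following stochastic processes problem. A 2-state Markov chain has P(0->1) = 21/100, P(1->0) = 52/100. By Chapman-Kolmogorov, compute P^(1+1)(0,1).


P^2 = P^1 * P^1
Computing via matrix multiplication of the transition matrix.
Entry (0,1) of P^2 = 0.2667

0.2667


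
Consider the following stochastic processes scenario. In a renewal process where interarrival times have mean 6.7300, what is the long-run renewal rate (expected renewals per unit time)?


Long-run renewal rate = 1/E(X)
= 1/6.7300
= 0.1486

0.1486


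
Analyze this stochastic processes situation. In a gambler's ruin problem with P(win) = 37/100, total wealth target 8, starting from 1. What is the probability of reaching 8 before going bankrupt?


Gambler's ruin formula:
r = q/p = 0.6300/0.3700 = 1.7027
P(win) = (1 - r^i)/(1 - r^N)
= (1 - 1.7027^1)/(1 - 1.7027^8)
= 0.0101

0.0101


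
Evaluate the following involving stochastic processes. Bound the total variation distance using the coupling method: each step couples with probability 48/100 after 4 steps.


TV distance bound <= (1-delta)^n
= (1 - 0.4800)^4
= 0.5200^4
= 0.0731

0.0731


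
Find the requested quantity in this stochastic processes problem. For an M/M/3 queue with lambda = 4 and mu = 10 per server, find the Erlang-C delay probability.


a = lambda/mu = 0.4000
rho = a/c = 0.1333
Erlang-C formula applied:
C(c,a) = 0.0082

0.0082


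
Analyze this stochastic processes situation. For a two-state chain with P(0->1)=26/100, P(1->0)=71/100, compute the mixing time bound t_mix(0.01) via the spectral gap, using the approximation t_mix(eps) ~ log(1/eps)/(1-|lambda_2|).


lambda_2 = |1 - p01 - p10| = |1 - 0.2600 - 0.7100| = 0.0300
t_mix ~ log(1/eps)/(1 - |lambda_2|)
= log(100)/(1 - 0.0300) = 4.6052/0.9700
= 4.7476

4.7476


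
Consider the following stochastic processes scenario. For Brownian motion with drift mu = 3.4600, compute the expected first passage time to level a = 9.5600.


Expected first passage time = a/mu
= 9.5600/3.4600
= 2.7630

2.7630


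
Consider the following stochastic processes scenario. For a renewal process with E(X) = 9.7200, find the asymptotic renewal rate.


Long-run renewal rate = 1/E(X)
= 1/9.7200
= 0.1029

0.1029


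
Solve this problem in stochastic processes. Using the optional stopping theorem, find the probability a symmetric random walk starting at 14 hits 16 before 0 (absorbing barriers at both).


By optional stopping theorem: E(M at tau) = M(0) = 14
P(hit 16)*16 + P(hit 0)*0 = 14
P(hit 16) = (14 - 0)/(16 - 0) = 7/8 = 0.8750

0.8750


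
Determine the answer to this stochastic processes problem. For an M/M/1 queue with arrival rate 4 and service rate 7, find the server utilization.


rho = lambda/mu
= 4/7
= 0.5714

0.5714


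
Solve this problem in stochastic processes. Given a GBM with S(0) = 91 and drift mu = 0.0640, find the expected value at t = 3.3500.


E[S(t)] = S(0) * exp(mu * t)
= 91 * exp(0.0640 * 3.3500)
= 91 * 1.2391
= 112.7598

112.7598


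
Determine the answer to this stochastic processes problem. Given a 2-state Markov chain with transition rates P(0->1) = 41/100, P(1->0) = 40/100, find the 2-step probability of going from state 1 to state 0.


Computing P^2 by matrix multiplication.
P = [[0.5900, 0.4100], [0.4000, 0.6000]]
After raising P to the power 2:
P^2(1,0) = 0.4760

0.4760


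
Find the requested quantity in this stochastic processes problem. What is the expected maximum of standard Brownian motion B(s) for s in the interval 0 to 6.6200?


E(max B(s)) = sqrt(2t/pi)
= sqrt(2*6.6200/pi)
= sqrt(4.2144)
= 2.0529

2.0529


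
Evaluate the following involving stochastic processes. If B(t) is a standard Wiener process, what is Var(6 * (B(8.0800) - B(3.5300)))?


Var(alpha*(B(t)-B(s))) = alpha^2 * (t-s)
= 6^2 * (8.0800 - 3.5300)
= 36 * 4.5500
= 163.8000

163.8000


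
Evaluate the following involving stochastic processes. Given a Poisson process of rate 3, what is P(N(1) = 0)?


P(N(t)=k) = (lambda*t)^k * exp(-lambda*t) / k!
lambda*t = 3
= 3^0 * exp(-3) / 0!
= 1 * 0.0498 / 1
= 0.0498

0.0498


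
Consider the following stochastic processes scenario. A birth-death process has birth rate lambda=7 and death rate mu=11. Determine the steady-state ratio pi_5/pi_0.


For birth-death process, pi_n/pi_0 = (lambda/mu)^n
= (7/11)^5
= 0.1044

0.1044


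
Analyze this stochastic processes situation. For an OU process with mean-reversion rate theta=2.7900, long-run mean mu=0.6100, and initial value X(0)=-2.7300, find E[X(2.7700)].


E[X(t)] = mu + (X(0) - mu)*exp(-theta*t)
= 0.6100 + (-2.7300 - 0.6100)*exp(-2.7900*2.7700)
= 0.6100 + -3.3400 * 4.4019e-04
= 0.6085

0.6085


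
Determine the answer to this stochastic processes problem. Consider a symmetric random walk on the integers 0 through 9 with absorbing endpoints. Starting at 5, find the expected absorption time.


For symmetric RW on 0,...,N with absorbing barriers, E(i) = i*(N-i)
E(5) = 5 * 4 = 20

20


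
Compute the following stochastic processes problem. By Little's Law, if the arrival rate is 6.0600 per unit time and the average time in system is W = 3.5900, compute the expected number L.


Little's Law: L = lambda * W
= 6.0600 * 3.5900
= 21.7554

21.7554


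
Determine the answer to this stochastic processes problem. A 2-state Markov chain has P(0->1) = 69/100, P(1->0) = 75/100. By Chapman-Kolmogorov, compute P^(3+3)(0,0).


P^6 = P^3 * P^3
Computing via matrix multiplication of the transition matrix.
Entry (0,0) of P^6 = 0.5243

0.5243


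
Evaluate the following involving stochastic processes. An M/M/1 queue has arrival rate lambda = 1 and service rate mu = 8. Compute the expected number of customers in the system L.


rho = 1/8 = 0.1250
L = rho/(1-rho)
= 0.1250/0.8750
= 0.1429

0.1429


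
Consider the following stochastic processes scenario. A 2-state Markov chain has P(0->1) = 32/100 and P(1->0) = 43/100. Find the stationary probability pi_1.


Stationary distribution: pi_0 = p10/(p01+p10), pi_1 = p01/(p01+p10)
p01 = 0.3200, p10 = 0.4300
pi_1 = 0.4267

0.4267


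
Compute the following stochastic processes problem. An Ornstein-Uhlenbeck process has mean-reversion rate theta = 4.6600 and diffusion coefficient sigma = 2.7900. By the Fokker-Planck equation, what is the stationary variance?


Stationary variance = sigma^2 / (2*theta)
= 2.7900^2 / (2*4.6600)
= 7.7841 / 9.3200
= 0.8352

0.8352


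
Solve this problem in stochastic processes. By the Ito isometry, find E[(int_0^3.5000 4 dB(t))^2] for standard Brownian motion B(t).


By Ito isometry: E[(int f dB)^2] = int f^2 dt
= 4^2 * 3.5000
= 16 * 3.5000 = 56.0000

56.0000


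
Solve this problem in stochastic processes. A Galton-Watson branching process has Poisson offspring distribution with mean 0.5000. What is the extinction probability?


Since mu = 0.5000 <= 1, extinction probability = 1.

1.0000


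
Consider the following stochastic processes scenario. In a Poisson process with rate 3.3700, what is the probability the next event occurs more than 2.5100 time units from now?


P(X > t) = exp(-lambda * t)
= exp(-3.3700 * 2.5100)
= exp(-8.4587) = 2.1205e-04

2.1205e-04


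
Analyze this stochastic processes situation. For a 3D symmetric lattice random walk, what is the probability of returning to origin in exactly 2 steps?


P(return in 2 steps) = P(reverse first step) = 1/(2d)
= 1/6
= 0.1667

0.1667


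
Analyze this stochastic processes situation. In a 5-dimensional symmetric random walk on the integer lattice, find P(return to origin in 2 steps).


P(return in 2 steps) = P(reverse first step) = 1/(2d)
= 1/10
= 0.1000

0.1000


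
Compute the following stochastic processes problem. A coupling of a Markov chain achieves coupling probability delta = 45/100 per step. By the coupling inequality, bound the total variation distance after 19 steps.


TV distance bound <= (1-delta)^n
= (1 - 0.4500)^19
= 0.5500^19
= 1.1665e-05

1.1665e-05


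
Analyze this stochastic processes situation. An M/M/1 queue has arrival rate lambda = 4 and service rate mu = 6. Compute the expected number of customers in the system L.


rho = 4/6 = 0.6667
L = rho/(1-rho)
= 0.6667/0.3333
= 2.0000

2.0000


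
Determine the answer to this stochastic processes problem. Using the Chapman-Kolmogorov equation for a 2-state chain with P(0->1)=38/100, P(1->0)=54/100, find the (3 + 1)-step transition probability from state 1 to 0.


P^4 = P^3 * P^1
Computing via matrix multiplication of the transition matrix.
Entry (1,0) of P^4 = 0.5869

0.5869


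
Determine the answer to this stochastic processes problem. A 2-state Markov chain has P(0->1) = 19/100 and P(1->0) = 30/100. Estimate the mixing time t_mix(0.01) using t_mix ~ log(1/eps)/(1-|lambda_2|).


lambda_2 = |1 - p01 - p10| = |1 - 0.1900 - 0.3000| = 0.5100
t_mix ~ log(1/eps)/(1 - |lambda_2|)
= log(100)/(1 - 0.5100) = 4.6052/0.4900
= 9.3983

9.3983


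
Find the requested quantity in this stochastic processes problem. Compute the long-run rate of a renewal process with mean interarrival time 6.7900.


Long-run renewal rate = 1/E(X)
= 1/6.7900
= 0.1473

0.1473


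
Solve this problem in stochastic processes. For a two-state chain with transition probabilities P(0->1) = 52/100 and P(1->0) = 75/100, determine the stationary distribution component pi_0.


Stationary distribution: pi_0 = p10/(p01+p10), pi_1 = p01/(p01+p10)
p01 = 0.5200, p10 = 0.7500
pi_0 = 0.5906

0.5906


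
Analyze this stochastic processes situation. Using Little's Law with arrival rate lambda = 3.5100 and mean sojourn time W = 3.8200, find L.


Little's Law: L = lambda * W
= 3.5100 * 3.8200
= 13.4082

13.4082


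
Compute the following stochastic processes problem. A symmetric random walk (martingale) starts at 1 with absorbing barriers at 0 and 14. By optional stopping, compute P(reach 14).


By optional stopping theorem: E(M at tau) = M(0) = 1
P(hit 14)*14 + P(hit 0)*0 = 1
P(hit 14) = (1 - 0)/(14 - 0) = 1/14 = 0.0714

0.0714


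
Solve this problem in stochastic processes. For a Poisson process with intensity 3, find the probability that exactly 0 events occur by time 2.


P(N(t)=k) = (lambda*t)^k * exp(-lambda*t) / k!
lambda*t = 6
= 6^0 * exp(-6) / 0!
= 1 * 0.0025 / 1
= 0.0025

0.0025


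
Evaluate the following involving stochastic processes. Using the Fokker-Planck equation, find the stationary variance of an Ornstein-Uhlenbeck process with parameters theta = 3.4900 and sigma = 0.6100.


Stationary variance = sigma^2 / (2*theta)
= 0.6100^2 / (2*3.4900)
= 0.3721 / 6.9800
= 0.0533

0.0533


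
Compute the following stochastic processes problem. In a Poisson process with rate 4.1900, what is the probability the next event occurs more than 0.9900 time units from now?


P(X > t) = exp(-lambda * t)
= exp(-4.1900 * 0.9900)
= exp(-4.1481) = 0.0158

0.0158


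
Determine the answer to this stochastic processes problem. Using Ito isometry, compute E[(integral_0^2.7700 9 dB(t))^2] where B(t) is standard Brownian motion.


By Ito isometry: E[(int f dB)^2] = int f^2 dt
= 9^2 * 2.7700
= 81 * 2.7700 = 224.3700

224.3700


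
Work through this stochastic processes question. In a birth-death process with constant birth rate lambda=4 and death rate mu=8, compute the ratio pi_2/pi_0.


For birth-death process, pi_n/pi_0 = (lambda/mu)^n
= (4/8)^2
= 0.2500

0.2500


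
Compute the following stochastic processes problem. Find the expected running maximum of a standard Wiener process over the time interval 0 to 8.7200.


E(max B(s)) = sqrt(2t/pi)
= sqrt(2*8.7200/pi)
= sqrt(5.5513)
= 2.3561

2.3561


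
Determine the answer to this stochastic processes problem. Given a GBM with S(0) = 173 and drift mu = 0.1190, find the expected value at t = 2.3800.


E[S(t)] = S(0) * exp(mu * t)
= 173 * exp(0.1190 * 2.3800)
= 173 * 1.3274
= 229.6397

229.6397


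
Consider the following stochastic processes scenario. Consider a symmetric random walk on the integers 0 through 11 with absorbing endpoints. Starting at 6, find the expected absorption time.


For symmetric RW on 0,...,N with absorbing barriers, E(i) = i*(N-i)
E(6) = 6 * 5 = 30

30


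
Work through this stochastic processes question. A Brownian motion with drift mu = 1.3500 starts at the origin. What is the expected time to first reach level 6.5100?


Expected first passage time = a/mu
= 6.5100/1.3500
= 4.8222

4.8222


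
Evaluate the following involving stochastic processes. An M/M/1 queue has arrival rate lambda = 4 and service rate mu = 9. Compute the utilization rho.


rho = lambda/mu
= 4/9
= 0.4444

0.4444


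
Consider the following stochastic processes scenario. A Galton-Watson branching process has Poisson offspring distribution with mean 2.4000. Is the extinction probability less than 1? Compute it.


Since mu = 2.4000 > 1, extinction prob q < 1.
Solve s = exp(mu*(s-1)) iteratively.
q = 0.1214

0.1214


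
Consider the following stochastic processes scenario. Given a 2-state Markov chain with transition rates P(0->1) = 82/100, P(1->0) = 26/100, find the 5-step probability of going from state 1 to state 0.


Computing P^5 by matrix multiplication.
P = [[0.1800, 0.8200], [0.2600, 0.7400]]
After raising P to the power 5:
P^5(1,0) = 0.2407

0.2407


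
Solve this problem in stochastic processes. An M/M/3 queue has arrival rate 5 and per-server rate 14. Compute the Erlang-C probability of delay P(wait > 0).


a = lambda/mu = 0.3571
rho = a/c = 0.1190
Erlang-C formula applied:
C(c,a) = 0.0060

0.0060


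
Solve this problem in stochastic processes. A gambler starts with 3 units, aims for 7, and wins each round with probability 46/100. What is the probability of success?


Gambler's ruin formula:
r = q/p = 0.5400/0.4600 = 1.1739
P(win) = (1 - r^i)/(1 - r^N)
= (1 - 1.1739^3)/(1 - 1.1739^7)
= 0.2981

0.2981


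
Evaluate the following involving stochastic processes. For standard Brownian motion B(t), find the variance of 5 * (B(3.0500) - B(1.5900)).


Var(alpha*(B(t)-B(s))) = alpha^2 * (t-s)
= 5^2 * (3.0500 - 1.5900)
= 25 * 1.4600
= 36.5000

36.5000


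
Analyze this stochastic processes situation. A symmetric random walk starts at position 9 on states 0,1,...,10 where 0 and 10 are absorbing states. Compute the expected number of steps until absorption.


For symmetric RW on 0,...,N with absorbing barriers, E(i) = i*(N-i)
E(9) = 9 * 1 = 9

9


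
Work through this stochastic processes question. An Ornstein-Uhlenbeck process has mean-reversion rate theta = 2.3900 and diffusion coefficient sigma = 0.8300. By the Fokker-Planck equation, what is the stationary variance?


Stationary variance = sigma^2 / (2*theta)
= 0.8300^2 / (2*2.3900)
= 0.6889 / 4.7800
= 0.1441

0.1441


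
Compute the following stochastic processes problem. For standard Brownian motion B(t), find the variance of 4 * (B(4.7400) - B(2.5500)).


Var(alpha*(B(t)-B(s))) = alpha^2 * (t-s)
= 4^2 * (4.7400 - 2.5500)
= 16 * 2.1900
= 35.0400

35.0400


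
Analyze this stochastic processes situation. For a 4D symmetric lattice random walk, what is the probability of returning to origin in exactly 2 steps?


P(return in 2 steps) = P(reverse first step) = 1/(2d)
= 1/8
= 0.1250

0.1250


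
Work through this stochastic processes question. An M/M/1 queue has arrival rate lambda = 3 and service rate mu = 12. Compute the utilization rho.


rho = lambda/mu
= 3/12
= 0.2500

0.2500


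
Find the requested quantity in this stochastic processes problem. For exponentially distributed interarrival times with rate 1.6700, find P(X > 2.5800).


P(X > t) = exp(-lambda * t)
= exp(-1.6700 * 2.5800)
= exp(-4.3086) = 0.0135

0.0135


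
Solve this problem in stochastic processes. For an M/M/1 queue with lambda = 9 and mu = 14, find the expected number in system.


rho = 9/14 = 0.6429
L = rho/(1-rho)
= 0.6429/0.3571
= 1.8000

1.8000


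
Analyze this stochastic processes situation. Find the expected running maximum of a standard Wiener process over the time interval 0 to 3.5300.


E(max B(s)) = sqrt(2t/pi)
= sqrt(2*3.5300/pi)
= sqrt(2.2473)
= 1.4991

1.4991


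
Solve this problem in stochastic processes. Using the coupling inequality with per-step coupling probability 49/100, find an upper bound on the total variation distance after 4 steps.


TV distance bound <= (1-delta)^n
= (1 - 0.4900)^4
= 0.5100^4
= 0.0677

0.0677


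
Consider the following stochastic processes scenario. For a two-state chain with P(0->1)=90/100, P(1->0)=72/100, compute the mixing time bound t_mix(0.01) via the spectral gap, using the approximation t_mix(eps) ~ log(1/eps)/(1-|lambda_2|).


lambda_2 = |1 - p01 - p10| = |1 - 0.9000 - 0.7200| = 0.6200
t_mix ~ log(1/eps)/(1 - |lambda_2|)
= log(100)/(1 - 0.6200) = 4.6052/0.3800
= 12.1189

12.1189


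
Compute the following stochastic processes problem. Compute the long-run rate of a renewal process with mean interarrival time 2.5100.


Long-run renewal rate = 1/E(X)
= 1/2.5100
= 0.3984

0.3984


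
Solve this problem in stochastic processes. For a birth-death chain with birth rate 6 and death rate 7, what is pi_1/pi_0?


For birth-death process, pi_n/pi_0 = (lambda/mu)^n
= (6/7)^1
= 0.8571

0.8571


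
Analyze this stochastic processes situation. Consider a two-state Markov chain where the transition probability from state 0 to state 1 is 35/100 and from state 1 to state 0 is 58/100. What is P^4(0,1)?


Computing P^4 by matrix multiplication.
P = [[0.6500, 0.3500], [0.5800, 0.4200]]
After raising P to the power 4:
P^4(0,1) = 0.3763

0.3763


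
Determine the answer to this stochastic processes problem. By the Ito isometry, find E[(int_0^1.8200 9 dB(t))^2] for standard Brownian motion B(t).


By Ito isometry: E[(int f dB)^2] = int f^2 dt
= 9^2 * 1.8200
= 81 * 1.8200 = 147.4200

147.4200


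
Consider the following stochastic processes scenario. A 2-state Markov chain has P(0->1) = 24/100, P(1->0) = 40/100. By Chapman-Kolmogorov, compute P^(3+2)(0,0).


P^5 = P^3 * P^2
Computing via matrix multiplication of the transition matrix.
Entry (0,0) of P^5 = 0.6273

0.6273


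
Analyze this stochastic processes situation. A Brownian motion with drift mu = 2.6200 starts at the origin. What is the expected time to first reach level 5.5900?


Expected first passage time = a/mu
= 5.5900/2.6200
= 2.1336

2.1336


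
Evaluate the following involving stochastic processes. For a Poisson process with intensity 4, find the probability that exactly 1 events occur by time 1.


P(N(t)=k) = (lambda*t)^k * exp(-lambda*t) / k!
lambda*t = 4
= 4^1 * exp(-4) / 1!
= 4 * 0.0183 / 1
= 0.0733

0.0733


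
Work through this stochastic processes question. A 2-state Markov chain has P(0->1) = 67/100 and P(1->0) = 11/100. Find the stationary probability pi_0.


Stationary distribution: pi_0 = p10/(p01+p10), pi_1 = p01/(p01+p10)
p01 = 0.6700, p10 = 0.1100
pi_0 = 0.1410

0.1410


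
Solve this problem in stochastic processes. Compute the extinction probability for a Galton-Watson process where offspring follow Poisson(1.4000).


Since mu = 1.4000 > 1, extinction prob q < 1.
Solve s = exp(mu*(s-1)) iteratively.
q = 0.4890

0.4890


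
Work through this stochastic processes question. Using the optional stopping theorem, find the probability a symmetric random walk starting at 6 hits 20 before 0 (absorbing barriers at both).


By optional stopping theorem: E(M at tau) = M(0) = 6
P(hit 20)*20 + P(hit 0)*0 = 6
P(hit 20) = (6 - 0)/(20 - 0) = 3/10 = 0.3000

0.3000


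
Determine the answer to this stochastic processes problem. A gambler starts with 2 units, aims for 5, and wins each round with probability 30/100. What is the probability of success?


Gambler's ruin formula:
r = q/p = 0.7000/0.3000 = 2.3333
P(win) = (1 - r^i)/(1 - r^N)
= (1 - 2.3333^2)/(1 - 2.3333^5)
= 0.0652

0.0652


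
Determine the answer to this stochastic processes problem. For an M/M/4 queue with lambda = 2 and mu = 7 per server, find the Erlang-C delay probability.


a = lambda/mu = 0.2857
rho = a/c = 0.0714
Erlang-C formula applied:
C(c,a) = 2.2471e-04

2.2471e-04


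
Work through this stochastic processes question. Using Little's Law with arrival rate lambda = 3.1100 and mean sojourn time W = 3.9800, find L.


Little's Law: L = lambda * W
= 3.1100 * 3.9800
= 12.3778

12.3778


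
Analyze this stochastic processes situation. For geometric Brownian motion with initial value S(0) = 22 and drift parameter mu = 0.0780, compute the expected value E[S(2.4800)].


E[S(t)] = S(0) * exp(mu * t)
= 22 * exp(0.0780 * 2.4800)
= 22 * 1.2134
= 26.6952

26.6952


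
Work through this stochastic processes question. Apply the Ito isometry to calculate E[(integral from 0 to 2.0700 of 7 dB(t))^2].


By Ito isometry: E[(int f dB)^2] = int f^2 dt
= 7^2 * 2.0700
= 49 * 2.0700 = 101.4300

101.4300


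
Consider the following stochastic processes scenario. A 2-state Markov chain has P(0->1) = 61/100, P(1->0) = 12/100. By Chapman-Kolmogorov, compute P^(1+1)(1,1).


P^2 = P^1 * P^1
Computing via matrix multiplication of the transition matrix.
Entry (1,1) of P^2 = 0.8476

0.8476


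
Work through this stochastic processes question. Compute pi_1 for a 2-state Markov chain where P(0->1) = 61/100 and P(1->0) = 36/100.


Stationary distribution: pi_0 = p10/(p01+p10), pi_1 = p01/(p01+p10)
p01 = 0.6100, p10 = 0.3600
pi_1 = 0.6289

0.6289


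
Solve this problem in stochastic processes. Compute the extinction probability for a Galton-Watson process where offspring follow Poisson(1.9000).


Since mu = 1.9000 > 1, extinction prob q < 1.
Solve s = exp(mu*(s-1)) iteratively.
q = 0.2328

0.2328


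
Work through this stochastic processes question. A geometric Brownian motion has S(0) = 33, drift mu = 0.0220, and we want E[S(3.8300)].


E[S(t)] = S(0) * exp(mu * t)
= 33 * exp(0.0220 * 3.8300)
= 33 * 1.0879
= 35.9011

35.9011


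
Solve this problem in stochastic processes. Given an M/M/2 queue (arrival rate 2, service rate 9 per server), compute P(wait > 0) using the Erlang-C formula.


a = lambda/mu = 0.2222
rho = a/c = 0.1111
Erlang-C formula applied:
C(c,a) = 0.0222

0.0222


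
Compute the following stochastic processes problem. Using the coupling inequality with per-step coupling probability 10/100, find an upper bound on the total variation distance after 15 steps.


TV distance bound <= (1-delta)^n
= (1 - 0.1000)^15
= 0.9000^15
= 0.2059

0.2059


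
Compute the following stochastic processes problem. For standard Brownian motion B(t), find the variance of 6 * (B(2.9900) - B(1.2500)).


Var(alpha*(B(t)-B(s))) = alpha^2 * (t-s)
= 6^2 * (2.9900 - 1.2500)
= 36 * 1.7400
= 62.6400

62.6400


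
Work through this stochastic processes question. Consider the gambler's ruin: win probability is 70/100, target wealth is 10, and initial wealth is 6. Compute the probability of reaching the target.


Gambler's ruin formula:
r = q/p = 0.3000/0.7000 = 0.4286
P(win) = (1 - r^i)/(1 - r^N)
= (1 - 0.4286^6)/(1 - 0.4286^10)
= 0.9940

0.9940


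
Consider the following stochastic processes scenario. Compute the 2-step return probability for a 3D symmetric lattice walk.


P(return in 2 steps) = P(reverse first step) = 1/(2d)
= 1/6
= 0.1667

0.1667


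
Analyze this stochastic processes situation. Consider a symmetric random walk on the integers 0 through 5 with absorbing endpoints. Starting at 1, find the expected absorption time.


For symmetric RW on 0,...,N with absorbing barriers, E(i) = i*(N-i)
E(1) = 1 * 4 = 4

4


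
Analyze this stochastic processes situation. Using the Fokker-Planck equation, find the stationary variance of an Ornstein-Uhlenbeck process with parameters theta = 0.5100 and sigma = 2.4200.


Stationary variance = sigma^2 / (2*theta)
= 2.4200^2 / (2*0.5100)
= 5.8564 / 1.0200
= 5.7416

5.7416


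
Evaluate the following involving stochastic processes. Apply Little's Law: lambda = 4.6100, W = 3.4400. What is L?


Little's Law: L = lambda * W
= 4.6100 * 3.4400
= 15.8584

15.8584


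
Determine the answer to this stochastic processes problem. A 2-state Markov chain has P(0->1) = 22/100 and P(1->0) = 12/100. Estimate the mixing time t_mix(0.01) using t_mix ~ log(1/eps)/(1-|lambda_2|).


lambda_2 = |1 - p01 - p10| = |1 - 0.2200 - 0.1200| = 0.6600
t_mix ~ log(1/eps)/(1 - |lambda_2|)
= log(100)/(1 - 0.6600) = 4.6052/0.3400
= 13.5446

13.5446


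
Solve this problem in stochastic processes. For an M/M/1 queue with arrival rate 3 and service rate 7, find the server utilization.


rho = lambda/mu
= 3/7
= 0.4286

0.4286


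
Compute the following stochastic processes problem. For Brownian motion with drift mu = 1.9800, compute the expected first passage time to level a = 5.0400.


Expected first passage time = a/mu
= 5.0400/1.9800
= 2.5455

2.5455


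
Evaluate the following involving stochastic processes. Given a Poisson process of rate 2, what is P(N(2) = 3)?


P(N(t)=k) = (lambda*t)^k * exp(-lambda*t) / k!
lambda*t = 4
= 4^3 * exp(-4) / 3!
= 64 * 0.0183 / 6
= 0.1954

0.1954


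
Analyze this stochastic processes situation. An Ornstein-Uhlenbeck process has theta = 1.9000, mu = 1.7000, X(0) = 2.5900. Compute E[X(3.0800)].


E[X(t)] = mu + (X(0) - mu)*exp(-theta*t)
= 1.7000 + (2.5900 - 1.7000)*exp(-1.9000*3.0800)
= 1.7000 + 0.8900 * 0.0029
= 1.7026

1.7026


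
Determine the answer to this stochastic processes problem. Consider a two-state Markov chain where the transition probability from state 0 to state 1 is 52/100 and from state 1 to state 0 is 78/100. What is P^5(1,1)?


Computing P^5 by matrix multiplication.
P = [[0.4800, 0.5200], [0.7800, 0.2200]]
After raising P to the power 5:
P^5(1,1) = 0.3985

0.3985


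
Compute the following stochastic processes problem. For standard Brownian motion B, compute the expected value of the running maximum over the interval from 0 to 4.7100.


E(max B(s)) = sqrt(2t/pi)
= sqrt(2*4.7100/pi)
= sqrt(2.9985)
= 1.7316

1.7316


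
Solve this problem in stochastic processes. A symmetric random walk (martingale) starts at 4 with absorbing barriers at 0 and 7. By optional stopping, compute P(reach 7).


By optional stopping theorem: E(M at tau) = M(0) = 4
P(hit 7)*7 + P(hit 0)*0 = 4
P(hit 7) = (4 - 0)/(7 - 0) = 4/7 = 0.5714

0.5714


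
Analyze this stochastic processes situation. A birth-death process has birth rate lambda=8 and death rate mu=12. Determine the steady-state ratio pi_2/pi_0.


For birth-death process, pi_n/pi_0 = (lambda/mu)^n
= (8/12)^2
= 0.4444

0.4444


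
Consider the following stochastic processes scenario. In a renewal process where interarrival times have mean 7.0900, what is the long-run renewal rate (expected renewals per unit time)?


Long-run renewal rate = 1/E(X)
= 1/7.0900
= 0.1410

0.1410


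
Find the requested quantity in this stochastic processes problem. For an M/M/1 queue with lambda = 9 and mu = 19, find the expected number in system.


rho = 9/19 = 0.4737
L = rho/(1-rho)
= 0.4737/0.5263
= 0.9000

0.9000


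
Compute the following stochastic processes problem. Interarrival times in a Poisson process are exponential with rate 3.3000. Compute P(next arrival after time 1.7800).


P(X > t) = exp(-lambda * t)
= exp(-3.3000 * 1.7800)
= exp(-5.8740) = 0.0028

0.0028


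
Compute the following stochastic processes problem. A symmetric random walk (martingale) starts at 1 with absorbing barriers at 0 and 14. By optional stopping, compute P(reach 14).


By optional stopping theorem: E(M at tau) = M(0) = 1
P(hit 14)*14 + P(hit 0)*0 = 1
P(hit 14) = (1 - 0)/(14 - 0) = 1/14 = 0.0714

0.0714


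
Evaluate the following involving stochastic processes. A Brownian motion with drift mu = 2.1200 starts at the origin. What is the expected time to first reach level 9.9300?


Expected first passage time = a/mu
= 9.9300/2.1200
= 4.6840

4.6840


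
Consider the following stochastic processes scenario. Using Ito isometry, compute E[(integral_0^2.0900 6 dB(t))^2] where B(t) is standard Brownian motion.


By Ito isometry: E[(int f dB)^2] = int f^2 dt
= 6^2 * 2.0900
= 36 * 2.0900 = 75.2400

75.2400


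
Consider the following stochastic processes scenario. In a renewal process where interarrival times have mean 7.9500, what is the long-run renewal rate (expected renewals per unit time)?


Long-run renewal rate = 1/E(X)
= 1/7.9500
= 0.1258

0.1258


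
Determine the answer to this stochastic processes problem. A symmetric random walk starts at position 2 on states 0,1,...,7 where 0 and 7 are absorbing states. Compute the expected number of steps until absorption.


For symmetric RW on 0,...,N with absorbing barriers, E(i) = i*(N-i)
E(2) = 2 * 5 = 10

10


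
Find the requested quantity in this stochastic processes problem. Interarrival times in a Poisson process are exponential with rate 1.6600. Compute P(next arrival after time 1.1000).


P(X > t) = exp(-lambda * t)
= exp(-1.6600 * 1.1000)
= exp(-1.8260) = 0.1611

0.1611
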